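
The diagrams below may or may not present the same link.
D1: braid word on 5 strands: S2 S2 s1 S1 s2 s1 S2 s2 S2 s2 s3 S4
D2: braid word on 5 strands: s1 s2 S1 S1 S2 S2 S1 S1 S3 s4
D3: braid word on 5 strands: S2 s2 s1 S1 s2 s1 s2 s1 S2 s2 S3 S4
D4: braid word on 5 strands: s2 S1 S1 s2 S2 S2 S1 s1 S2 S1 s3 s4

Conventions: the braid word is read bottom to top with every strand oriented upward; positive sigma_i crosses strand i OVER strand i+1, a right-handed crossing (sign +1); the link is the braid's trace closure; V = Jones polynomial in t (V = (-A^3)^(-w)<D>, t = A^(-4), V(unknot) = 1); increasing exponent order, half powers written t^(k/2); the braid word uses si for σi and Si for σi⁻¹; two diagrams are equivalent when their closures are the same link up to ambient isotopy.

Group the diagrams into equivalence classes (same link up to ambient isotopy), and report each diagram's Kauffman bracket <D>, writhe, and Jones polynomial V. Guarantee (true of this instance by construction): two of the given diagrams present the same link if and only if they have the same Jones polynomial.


grouping into links: {D1} | {D2, D4} | {D3}
V(D1) = 1  (w 0, c 12, <D> = 1)
V(D2) = -t^-6 + t^-5 - t^-4 + 2t^-3 - t^-2 + t^-1  [10 crossings, <D> = A^-8 - A^-4 + 2 - A^4 + A^8 - A^12, w = -4]
V(D3) = t + t^3 - t^4  (w +2, c 12, <D> = -A^-10 + A^-6 + A^2)
V(D4) = -t^-6 + t^-5 - t^-4 + 2t^-3 - t^-2 + t^-1  (w -2, c 12, <D> = A^-2 - A^2 + 2A^6 - A^10 + A^14 - A^18)
why: V(t) takes 3 values over 4 diagrams, fixing the grouping


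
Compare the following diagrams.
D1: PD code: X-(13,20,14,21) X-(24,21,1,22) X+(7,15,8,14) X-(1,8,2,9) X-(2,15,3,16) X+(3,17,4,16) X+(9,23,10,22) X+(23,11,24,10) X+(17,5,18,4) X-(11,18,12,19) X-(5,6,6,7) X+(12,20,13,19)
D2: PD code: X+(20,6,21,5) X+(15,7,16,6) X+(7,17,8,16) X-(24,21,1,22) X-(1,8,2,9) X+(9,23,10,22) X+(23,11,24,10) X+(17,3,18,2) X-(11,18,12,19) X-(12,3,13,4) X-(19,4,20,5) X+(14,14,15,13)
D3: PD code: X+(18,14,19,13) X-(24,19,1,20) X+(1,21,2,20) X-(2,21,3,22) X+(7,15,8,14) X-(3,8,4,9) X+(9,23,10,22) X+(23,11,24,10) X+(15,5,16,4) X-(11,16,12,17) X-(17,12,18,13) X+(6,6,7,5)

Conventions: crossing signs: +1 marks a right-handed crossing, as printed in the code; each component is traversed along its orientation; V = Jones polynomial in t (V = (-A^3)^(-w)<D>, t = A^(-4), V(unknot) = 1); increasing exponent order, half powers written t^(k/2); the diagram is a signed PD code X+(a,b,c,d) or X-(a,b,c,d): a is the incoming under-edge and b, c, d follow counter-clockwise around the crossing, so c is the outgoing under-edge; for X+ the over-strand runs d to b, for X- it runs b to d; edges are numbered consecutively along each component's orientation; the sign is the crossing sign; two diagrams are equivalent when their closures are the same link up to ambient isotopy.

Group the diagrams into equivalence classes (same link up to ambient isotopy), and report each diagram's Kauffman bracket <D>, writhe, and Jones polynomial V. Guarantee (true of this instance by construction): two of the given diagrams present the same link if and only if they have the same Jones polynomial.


grouping into links: {D1, D2, D3}
V(D1) = 1  (w 0, c 12, <D> = 1)
V(D2) = 1  (w +2, c 12, <D> = A^6)
D3 (bracket A^6; 12 crossings at w = +2): V = 1
why: all 3 diagrams share one V(t), hence one class


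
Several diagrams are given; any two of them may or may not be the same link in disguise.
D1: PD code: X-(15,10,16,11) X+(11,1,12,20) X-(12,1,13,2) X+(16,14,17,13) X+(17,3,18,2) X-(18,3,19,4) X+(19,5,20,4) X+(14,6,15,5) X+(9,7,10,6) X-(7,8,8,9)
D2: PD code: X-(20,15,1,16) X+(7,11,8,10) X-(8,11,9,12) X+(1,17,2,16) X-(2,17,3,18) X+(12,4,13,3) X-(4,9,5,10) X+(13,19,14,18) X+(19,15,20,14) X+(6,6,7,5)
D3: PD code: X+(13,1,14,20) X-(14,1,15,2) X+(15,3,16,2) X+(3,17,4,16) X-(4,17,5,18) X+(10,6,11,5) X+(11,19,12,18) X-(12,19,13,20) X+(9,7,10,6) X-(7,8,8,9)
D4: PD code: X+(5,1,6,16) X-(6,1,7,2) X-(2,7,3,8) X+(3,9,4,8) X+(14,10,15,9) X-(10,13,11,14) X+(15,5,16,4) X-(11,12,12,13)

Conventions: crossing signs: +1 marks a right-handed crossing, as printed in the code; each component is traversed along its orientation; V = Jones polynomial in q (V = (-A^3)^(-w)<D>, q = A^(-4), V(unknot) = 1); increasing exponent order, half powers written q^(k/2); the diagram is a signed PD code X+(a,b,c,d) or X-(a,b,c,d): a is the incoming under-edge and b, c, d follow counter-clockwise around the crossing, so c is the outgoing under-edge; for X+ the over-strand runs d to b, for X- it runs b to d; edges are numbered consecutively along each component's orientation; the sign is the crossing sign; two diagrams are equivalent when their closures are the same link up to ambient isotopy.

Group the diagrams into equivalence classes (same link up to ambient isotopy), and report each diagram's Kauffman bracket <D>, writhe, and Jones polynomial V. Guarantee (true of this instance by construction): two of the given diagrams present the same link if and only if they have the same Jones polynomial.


classes: {D1, D2, D3, D4}
V(D1) = 1  [10 crossings, <D> = A^6, w = +2]
V(D2) = 1  (w +2, c 10, <D> = A^6)
V(D3) = 1  (w +2, c 10, <D> = A^6)
D4 (bracket 1; 8 crossings at w = 0): V = 1
insight: all 4 diagrams share one V(q), hence one class


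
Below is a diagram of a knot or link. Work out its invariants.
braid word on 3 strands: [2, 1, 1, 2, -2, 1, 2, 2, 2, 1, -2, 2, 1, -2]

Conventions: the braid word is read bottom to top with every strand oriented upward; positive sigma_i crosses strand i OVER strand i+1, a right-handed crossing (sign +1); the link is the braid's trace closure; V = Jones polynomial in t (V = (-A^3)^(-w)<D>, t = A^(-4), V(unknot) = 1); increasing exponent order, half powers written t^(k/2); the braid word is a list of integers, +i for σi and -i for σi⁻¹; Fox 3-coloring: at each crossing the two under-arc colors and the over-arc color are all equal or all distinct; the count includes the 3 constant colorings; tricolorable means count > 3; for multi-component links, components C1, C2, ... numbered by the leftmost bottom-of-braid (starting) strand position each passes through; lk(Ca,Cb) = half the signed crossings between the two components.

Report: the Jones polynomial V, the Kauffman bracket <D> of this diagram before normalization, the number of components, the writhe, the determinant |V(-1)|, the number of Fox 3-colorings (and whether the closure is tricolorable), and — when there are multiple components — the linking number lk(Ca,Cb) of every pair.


V(t) = t^3 + 2t^5 - 2t^6 + 2t^7 - 3t^8 + 2t^9 - 2t^10 + t^11
bracket: A^-20 - 2A^-16 + 2A^-12 - 3A^-8 + 2A^-4 - 2 + 2A^4 + A^12, w = +8
1 component, writhe +8, over 14 crossings
det 15, colorings 9 of 3^14 — tricolorable
observation: w = +8 (over 14 crossings) is diagram-only; (-A^3)^(-8) removes it from V


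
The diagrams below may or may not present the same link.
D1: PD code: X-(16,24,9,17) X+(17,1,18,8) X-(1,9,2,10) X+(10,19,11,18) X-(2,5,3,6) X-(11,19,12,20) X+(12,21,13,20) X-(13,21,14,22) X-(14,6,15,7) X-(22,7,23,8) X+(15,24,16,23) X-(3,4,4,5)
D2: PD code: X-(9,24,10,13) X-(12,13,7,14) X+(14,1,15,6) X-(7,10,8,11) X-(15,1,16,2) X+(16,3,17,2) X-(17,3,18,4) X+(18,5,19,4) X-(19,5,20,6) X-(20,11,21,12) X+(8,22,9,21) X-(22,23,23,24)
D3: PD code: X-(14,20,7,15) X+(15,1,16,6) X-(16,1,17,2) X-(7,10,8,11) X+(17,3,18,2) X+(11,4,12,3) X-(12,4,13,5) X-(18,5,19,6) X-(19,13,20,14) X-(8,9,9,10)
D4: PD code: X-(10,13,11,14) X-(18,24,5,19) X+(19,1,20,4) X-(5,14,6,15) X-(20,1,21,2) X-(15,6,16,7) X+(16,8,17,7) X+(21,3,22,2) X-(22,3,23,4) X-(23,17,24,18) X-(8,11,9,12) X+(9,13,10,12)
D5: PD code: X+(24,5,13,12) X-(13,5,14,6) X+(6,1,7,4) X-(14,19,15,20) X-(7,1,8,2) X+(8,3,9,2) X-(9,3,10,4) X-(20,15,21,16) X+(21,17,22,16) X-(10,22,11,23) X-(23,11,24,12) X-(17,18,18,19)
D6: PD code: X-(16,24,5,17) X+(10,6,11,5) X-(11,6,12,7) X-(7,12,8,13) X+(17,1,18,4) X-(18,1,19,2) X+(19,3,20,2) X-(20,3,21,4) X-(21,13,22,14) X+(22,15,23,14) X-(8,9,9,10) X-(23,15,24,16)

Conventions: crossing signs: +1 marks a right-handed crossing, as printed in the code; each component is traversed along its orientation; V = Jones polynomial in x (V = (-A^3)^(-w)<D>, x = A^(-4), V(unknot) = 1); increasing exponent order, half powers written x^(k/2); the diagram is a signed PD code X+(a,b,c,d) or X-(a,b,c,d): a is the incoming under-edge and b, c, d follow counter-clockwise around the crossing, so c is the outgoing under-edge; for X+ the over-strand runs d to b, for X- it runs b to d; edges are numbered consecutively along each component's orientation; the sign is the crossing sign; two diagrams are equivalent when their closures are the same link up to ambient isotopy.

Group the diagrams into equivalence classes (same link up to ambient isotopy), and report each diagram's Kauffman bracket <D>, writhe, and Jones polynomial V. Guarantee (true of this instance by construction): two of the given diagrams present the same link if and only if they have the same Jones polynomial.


equivalence classes: {D1, D2, D3, D4, D5, D6}
D1 (bracket A^-12 + A^-8 + A^-4 + 1; 12 crossings at w = -4): V = x^-3 + x^-2 + x^-1 + 1
V(D2) = x^-3 + x^-2 + x^-1 + 1  (w -4, c 12, <D> = A^-12 + A^-8 + A^-4 + 1)
V(D3) = x^-3 + x^-2 + x^-1 + 1  [10 crossings, <D> = A^-12 + A^-8 + A^-4 + 1, w = -4]
V(D4) = x^-3 + x^-2 + x^-1 + 1  (w -4, c 12, <D> = A^-12 + A^-8 + A^-4 + 1)
V(D5) = x^-3 + x^-2 + x^-1 + 1  (w -4, c 12, <D> = A^-12 + A^-8 + A^-4 + 1)
D6 (bracket A^-12 + A^-8 + A^-4 + 1; 12 crossings at w = -4): V = x^-3 + x^-2 + x^-1 + 1
key observation: all 6 diagrams share one V(x), hence one class


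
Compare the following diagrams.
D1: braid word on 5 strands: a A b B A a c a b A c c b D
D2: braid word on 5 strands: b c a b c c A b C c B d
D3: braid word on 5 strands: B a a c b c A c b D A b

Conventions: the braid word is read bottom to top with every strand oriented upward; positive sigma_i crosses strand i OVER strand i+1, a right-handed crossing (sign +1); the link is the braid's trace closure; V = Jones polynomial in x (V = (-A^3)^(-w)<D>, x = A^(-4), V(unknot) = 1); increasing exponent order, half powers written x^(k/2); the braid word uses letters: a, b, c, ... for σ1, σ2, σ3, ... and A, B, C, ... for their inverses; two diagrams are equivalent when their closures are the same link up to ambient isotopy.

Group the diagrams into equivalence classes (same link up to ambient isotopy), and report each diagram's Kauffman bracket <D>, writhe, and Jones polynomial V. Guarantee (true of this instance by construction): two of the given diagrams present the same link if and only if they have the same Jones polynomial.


equivalence classes: {D1, D2, D3}
D1 (bracket -A^-4 + 1 + A^8; 14 crossings at w = +4): V = x + x^3 - x^4
V(D2) = x + x^3 - x^4  [12 crossings, <D> = -A^2 + A^6 + A^14, w = +6]
V(D3) = x + x^3 - x^4  (w +4, c 12, <D> = -A^-4 + 1 + A^8)
observation: one V(x) for all 3 diagrams — one class (guaranteed)


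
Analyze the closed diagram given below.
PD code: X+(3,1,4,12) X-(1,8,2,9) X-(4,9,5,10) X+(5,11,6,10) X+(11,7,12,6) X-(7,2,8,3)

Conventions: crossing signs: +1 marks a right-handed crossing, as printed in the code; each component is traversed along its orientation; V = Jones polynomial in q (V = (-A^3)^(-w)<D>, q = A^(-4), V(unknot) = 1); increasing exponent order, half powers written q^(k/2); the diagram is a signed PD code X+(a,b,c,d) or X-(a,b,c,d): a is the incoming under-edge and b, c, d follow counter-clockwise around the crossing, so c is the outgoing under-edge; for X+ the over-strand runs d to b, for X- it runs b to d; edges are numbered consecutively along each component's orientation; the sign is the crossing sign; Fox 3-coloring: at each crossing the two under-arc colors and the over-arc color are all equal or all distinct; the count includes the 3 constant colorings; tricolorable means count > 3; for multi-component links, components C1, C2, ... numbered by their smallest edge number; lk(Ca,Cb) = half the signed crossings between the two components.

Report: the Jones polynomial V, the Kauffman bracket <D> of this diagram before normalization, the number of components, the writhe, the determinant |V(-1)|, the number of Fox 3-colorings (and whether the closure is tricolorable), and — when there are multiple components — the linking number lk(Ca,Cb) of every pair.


V = q^-2 - q^-1 + 1 - q + q^2
<D> = A^-8 - A^-4 + 1 - A^4 + A^8 (w = 0)
1 component over 6 crossings, w = 0
3 Fox colorings among 3^6, |V(-1)| = 5: not tricolorable
why: w = 0 (over 6 crossings) is diagram-only; (-A^3)^(0) removes it from V


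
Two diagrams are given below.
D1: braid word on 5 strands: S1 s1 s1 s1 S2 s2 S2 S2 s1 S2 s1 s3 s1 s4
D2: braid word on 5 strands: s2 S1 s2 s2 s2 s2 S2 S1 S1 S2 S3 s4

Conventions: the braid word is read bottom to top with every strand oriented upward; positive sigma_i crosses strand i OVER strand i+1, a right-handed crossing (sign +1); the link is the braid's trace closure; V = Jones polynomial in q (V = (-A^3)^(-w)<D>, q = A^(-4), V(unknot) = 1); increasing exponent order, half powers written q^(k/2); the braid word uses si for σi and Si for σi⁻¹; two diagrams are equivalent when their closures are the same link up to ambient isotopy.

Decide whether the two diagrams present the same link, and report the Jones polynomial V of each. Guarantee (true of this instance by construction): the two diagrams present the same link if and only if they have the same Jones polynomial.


equivalent: no
D1 (bracket -A^-12 + 2A^-8 - 3A^-4 + 4 - 4A^4 + 4A^8 - 2A^12 + 2A^16 - A^20; 14 crossings at w = +4): V = -q^-2 + 2q^-1 - 2 + 4q - 4q^2 + 4q^3 - 3q^4 + 2q^5 - q^6
V(D2) = -q^-3 + q^-2 - q^-1 + 3 - q + q^2 - q^3  (w 0, c 12, <D> = -A^-12 + A^-8 - A^-4 + 3 - A^4 + A^8 - A^12)
key observation: comparing 2 Jones polynomials yields 2 groups


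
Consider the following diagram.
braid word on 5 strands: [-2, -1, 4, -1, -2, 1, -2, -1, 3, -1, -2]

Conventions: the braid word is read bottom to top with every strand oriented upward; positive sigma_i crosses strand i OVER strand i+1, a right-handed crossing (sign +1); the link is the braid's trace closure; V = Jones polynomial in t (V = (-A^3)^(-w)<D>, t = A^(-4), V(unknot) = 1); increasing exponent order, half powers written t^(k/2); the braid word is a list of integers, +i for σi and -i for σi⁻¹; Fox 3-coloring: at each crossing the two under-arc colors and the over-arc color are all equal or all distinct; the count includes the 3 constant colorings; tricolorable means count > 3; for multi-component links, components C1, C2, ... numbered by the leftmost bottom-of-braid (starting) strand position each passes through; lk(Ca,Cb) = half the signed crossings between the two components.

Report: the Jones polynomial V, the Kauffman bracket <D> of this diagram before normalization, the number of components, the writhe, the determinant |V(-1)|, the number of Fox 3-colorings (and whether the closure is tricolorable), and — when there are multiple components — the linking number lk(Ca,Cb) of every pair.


Jones polynomial: V(t) = -t^(-19/2) - t^(-5/2)
<D> = A^-5 + A^23; writhe -5
components 2, writhe -5 (11 crossings)
linking number lk(C1,C2) = -4
3-colorings: 9 of 3^11, det 0 — tricolorable
note: |V(-1)| = 0: so tricolorable, since 3 divides 0


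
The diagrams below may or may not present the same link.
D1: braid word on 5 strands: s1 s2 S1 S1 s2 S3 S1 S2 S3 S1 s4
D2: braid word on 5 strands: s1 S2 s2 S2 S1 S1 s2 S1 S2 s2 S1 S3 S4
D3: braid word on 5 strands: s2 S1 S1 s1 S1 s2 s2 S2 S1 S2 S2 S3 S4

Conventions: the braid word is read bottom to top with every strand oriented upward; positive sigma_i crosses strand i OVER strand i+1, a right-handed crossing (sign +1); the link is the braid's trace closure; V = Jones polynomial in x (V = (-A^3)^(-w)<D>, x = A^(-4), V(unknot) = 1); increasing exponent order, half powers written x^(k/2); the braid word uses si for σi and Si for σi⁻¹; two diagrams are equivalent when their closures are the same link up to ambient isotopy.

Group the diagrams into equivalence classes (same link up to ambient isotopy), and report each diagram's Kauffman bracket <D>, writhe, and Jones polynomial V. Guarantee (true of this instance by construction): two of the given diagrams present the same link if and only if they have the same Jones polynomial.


equivalence classes: {D1, D2, D3}
D1 (bracket A^-7 + A; 11 crossings at w = -3): V = -x^(-5/2) - x^(-1/2)
V(D2) = -x^(-5/2) - x^(-1/2)  (w -5, c 13, <D> = A^-13 + A^-5)
V(D3) = -x^(-5/2) - x^(-1/2)  [13 crossings, <D> = A^-13 + A^-5, w = -5]
key observation: one V(x) for all 3 diagrams — one class (guaranteed)


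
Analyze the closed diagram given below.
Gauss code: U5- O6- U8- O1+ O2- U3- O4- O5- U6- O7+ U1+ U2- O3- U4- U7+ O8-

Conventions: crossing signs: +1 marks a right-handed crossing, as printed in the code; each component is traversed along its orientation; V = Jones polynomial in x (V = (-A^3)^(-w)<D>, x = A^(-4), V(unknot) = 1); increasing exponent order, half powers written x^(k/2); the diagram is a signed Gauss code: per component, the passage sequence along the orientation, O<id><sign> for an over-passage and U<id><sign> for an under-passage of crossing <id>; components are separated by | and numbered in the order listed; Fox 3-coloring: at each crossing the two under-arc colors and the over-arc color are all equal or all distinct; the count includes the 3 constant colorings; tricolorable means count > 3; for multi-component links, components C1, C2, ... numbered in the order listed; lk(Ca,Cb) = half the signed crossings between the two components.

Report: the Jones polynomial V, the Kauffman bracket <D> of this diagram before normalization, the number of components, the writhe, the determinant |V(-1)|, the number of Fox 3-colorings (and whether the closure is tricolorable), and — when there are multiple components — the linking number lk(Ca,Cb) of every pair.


V(x) = -x^-6 + x^-5 - x^-4 + 2x^-3 - x^-2 + x^-1
bracket: A^-8 - A^-4 + 2 - A^4 + A^8 - A^12, w = -4
1 component, writhe -4, over 8 crossings
det 7, colorings 3 of 3^8 — not tricolorable
observation: |V(-1)| = 7: so not tricolorable, since 3 does not divide 7


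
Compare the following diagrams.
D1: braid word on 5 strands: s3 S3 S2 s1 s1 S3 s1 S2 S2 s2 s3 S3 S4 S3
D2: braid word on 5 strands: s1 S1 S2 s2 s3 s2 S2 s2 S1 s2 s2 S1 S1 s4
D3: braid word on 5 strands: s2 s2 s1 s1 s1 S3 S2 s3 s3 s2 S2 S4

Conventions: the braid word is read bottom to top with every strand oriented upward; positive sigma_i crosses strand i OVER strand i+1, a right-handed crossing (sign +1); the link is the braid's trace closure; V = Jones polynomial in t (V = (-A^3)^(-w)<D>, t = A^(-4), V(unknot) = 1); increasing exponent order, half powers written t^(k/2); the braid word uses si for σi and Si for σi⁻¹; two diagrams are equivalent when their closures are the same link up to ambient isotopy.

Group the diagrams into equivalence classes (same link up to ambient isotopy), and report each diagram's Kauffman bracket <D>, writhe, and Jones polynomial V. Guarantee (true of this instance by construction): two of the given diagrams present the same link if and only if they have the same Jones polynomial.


grouping into links: {D1} | {D2} | {D3}
V(D1) = -t^-3 + t^-2 - t^-1 + 3 - t + t^2 - t^3  (w -2, c 14, <D> = -A^-18 + A^-14 - A^-10 + 3A^-6 - A^-2 + A^2 - A^6)
D2 (bracket -A^-6 + 2A^-2 - 2A^2 + 3A^6 - 2A^10 + 2A^14 - A^18; 14 crossings at w = +2): V = -t^-3 + 2t^-2 - 2t^-1 + 3 - 2t + 2t^2 - t^3
D3 (bracket A^-20 - 2A^-16 + A^-12 - 2A^-8 + 2A^-4 + A^4; 12 crossings at w = +4): V = t^2 + 2t^4 - 2t^5 + t^6 - 2t^7 + t^8
why: 3 values of V(t) split the 3 diagrams


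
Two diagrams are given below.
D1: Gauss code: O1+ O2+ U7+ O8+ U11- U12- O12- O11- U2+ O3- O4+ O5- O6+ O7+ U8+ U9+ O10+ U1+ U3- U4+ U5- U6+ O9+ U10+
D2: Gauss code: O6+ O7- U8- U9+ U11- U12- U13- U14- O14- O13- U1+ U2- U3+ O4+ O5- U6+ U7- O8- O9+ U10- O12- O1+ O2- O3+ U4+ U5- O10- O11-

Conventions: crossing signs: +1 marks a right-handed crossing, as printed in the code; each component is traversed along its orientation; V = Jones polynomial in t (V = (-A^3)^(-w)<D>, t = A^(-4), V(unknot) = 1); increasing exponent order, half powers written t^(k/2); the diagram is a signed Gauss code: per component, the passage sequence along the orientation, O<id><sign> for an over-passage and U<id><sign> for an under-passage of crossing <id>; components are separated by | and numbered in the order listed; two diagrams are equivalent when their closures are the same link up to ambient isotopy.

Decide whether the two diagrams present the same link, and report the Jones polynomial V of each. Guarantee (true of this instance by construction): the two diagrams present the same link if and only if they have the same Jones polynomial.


equivalent: no
D1 (bracket A^-20 - 2A^-16 + A^-12 - 2A^-8 + 2A^-4 + A^4; 12 crossings at w = +4): V = t^2 + 2t^4 - 2t^5 + t^6 - 2t^7 + t^8
D2 (bracket A^-12; 14 crossings at w = -4): V = 1
key observation: V(t) takes 2 values over 2 diagrams, fixing the grouping


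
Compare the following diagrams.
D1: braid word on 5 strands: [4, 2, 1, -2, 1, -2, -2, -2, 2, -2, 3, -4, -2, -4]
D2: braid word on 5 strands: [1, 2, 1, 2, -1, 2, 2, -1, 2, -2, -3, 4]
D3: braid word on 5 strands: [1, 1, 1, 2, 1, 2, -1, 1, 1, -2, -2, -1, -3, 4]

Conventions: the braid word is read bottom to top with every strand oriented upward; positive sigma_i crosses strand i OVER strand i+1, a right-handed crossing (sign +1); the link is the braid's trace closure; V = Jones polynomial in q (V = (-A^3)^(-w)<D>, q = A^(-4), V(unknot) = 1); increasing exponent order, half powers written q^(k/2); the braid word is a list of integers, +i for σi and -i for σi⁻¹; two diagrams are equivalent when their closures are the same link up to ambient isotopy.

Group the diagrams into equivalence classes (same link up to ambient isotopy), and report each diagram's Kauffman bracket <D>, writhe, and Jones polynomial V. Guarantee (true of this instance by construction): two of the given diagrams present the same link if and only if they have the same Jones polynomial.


grouping into links: {D1} | {D2} | {D3}
V(D1) = q^-5 - 2q^-4 + 2q^-3 - 2q^-2 + 2q^-1 - 1 + q  (w -2, c 14, <D> = A^-10 - A^-6 + 2A^-2 - 2A^2 + 2A^6 - 2A^10 + A^14)
V(D2) = q + q^3 - q^4  [12 crossings, <D> = -A^-4 + 1 + A^8, w = +4]
V(D3) = q - q^2 + 2q^3 - q^4 + q^5 - q^6  [14 crossings, <D> = -A^-12 + A^-8 - A^-4 + 2 - A^4 + A^8, w = +4]
why: 3 classes among 3 diagrams; unequal V(q) rules out equality


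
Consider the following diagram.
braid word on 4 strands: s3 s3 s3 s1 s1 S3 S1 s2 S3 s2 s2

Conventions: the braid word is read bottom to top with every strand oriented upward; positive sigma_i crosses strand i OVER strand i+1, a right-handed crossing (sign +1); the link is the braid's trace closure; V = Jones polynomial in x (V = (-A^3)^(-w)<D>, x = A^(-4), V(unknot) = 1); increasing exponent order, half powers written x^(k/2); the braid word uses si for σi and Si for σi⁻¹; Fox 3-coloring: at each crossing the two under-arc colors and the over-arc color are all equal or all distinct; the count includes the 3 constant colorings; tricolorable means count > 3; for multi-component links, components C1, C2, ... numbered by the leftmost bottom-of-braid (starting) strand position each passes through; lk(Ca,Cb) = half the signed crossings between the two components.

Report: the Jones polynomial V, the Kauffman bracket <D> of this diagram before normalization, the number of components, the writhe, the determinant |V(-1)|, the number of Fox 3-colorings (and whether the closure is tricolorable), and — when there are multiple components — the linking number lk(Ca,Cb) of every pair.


V = x - x^2 + 2x^3 - x^4 + x^5 - x^6
<D> = A^-9 - A^-5 + A^-1 - 2A^3 + A^7 - A^11 (w = +5)
1 component over 11 crossings, w = +5
3 Fox colorings among 3^11, |V(-1)| = 7: not tricolorable
why: V spans 5 powers of x: at least 5 crossings in any diagram


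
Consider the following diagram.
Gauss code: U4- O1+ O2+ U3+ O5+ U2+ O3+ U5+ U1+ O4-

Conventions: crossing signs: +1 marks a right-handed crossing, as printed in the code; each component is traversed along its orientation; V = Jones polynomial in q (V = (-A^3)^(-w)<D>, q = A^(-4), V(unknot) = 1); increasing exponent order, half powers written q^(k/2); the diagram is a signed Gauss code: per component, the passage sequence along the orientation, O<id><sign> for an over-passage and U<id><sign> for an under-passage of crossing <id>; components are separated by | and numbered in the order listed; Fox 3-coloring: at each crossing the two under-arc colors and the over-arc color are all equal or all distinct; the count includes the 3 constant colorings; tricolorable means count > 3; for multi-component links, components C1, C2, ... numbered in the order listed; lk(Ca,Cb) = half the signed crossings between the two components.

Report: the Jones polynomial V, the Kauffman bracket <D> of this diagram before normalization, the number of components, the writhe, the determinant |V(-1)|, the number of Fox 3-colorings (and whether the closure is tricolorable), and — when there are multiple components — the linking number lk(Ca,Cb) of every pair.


V(q) = q + q^3 - q^4
bracket: A^-7 - A^-3 - A^5, w = +3
1 component, writhe +3, over 5 crossings
det 3, colorings 9 of 3^5 — tricolorable
observation: det 3 = |V(-1)|; divisible by 3, so tricolorable


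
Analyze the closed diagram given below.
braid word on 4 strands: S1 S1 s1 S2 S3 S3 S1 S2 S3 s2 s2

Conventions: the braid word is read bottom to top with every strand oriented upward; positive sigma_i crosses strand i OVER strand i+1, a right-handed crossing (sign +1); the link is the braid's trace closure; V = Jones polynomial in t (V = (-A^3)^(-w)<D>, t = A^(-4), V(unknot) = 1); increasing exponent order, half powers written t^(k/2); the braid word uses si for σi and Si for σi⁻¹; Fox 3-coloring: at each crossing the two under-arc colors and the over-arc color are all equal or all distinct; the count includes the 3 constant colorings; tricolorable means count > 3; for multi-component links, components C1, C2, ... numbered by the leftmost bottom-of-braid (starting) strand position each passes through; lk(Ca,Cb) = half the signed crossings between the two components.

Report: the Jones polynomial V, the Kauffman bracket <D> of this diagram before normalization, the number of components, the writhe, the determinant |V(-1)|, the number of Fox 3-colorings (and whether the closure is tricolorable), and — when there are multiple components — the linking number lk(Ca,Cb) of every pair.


V = -t^-4 + t^-3 + t^-1
<D> = -A^-11 - A^-3 + A (w = -5)
1 component over 11 crossings, w = -5
9 Fox colorings among 3^11, |V(-1)| = 3: tricolorable
why: the word shrinks to σ1⁻¹ σ2⁻¹ σ3⁻¹ σ3⁻¹ σ1⁻¹ σ2⁻¹ σ3⁻¹ σ2 σ2 after cancelling


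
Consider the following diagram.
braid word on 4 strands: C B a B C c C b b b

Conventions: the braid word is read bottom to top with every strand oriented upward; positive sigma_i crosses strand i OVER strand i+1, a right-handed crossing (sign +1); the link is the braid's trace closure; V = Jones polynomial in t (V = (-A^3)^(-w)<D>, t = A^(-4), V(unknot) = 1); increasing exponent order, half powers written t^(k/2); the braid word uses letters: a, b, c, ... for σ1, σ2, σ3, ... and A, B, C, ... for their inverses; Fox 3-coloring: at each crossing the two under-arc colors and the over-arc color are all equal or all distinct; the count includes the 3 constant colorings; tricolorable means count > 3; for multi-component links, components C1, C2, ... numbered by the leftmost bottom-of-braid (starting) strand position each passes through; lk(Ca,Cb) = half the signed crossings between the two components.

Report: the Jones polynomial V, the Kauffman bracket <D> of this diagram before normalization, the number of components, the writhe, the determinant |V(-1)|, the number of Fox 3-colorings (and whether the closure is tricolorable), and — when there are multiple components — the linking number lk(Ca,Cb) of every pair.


V(t) = -t^(-7/2) - t^(-3/2) - t^(1/2) + t^(3/2)
bracket: A^-6 - A^-2 - A^6 - A^14, w = 0
2 components, writhe 0, over 10 crossings
lk(C1,C2) = -2
det 4, colorings 3 of 3^10 — not tricolorable
observation: the 1 component pair carries total linking -2


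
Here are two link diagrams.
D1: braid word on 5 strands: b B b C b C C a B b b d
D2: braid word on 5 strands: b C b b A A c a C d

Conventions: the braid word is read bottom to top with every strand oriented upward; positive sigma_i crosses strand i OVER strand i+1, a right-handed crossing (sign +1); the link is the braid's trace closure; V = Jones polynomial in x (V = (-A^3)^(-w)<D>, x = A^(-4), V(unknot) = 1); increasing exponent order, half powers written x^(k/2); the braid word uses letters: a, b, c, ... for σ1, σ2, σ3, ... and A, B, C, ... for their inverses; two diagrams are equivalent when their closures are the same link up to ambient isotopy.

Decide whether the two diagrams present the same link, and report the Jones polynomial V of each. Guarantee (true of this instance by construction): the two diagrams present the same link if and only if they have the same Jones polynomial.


equivalent: no
D1 (bracket -A^-6 + 2A^-2 - 2A^2 + 3A^6 - 2A^10 + 2A^14 - A^18; 12 crossings at w = +2): V = -x^-3 + 2x^-2 - 2x^-1 + 3 - 2x + 2x^2 - x^3
D2 (bracket -A^-10 + A^-6 + A^2; 10 crossings at w = +2): V = x + x^3 - x^4
key observation: 2 classes among 2 diagrams; unequal V(x) rules out equality


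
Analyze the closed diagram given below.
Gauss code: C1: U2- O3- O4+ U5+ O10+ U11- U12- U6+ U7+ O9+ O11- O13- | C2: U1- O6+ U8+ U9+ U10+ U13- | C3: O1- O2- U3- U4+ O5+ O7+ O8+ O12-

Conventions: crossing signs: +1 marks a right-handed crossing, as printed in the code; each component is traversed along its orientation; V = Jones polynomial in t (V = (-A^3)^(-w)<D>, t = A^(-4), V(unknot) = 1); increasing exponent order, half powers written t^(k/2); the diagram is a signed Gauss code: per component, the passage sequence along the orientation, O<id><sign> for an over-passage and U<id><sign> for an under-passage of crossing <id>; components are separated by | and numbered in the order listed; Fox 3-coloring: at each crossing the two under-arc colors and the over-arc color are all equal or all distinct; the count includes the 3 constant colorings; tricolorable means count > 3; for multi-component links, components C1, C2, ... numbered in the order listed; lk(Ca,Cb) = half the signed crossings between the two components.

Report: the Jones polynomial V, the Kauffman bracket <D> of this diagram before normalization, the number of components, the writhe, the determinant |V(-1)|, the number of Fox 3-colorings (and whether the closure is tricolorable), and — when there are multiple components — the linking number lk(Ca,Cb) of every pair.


V = 1 + t + t^2 + t^3
<D> = -A^-9 - A^-5 - A^-1 - A^3 (w = +1)
3 components over 13 crossings, w = +1
lk(C1,C2): +1
lk(C1,C3) = 0
linking number lk(C2,C3) = 0
9 Fox colorings among 3^13, |V(-1)| = 0: tricolorable
why: the span of V is 3, within the link bound 13 + 3 - 1


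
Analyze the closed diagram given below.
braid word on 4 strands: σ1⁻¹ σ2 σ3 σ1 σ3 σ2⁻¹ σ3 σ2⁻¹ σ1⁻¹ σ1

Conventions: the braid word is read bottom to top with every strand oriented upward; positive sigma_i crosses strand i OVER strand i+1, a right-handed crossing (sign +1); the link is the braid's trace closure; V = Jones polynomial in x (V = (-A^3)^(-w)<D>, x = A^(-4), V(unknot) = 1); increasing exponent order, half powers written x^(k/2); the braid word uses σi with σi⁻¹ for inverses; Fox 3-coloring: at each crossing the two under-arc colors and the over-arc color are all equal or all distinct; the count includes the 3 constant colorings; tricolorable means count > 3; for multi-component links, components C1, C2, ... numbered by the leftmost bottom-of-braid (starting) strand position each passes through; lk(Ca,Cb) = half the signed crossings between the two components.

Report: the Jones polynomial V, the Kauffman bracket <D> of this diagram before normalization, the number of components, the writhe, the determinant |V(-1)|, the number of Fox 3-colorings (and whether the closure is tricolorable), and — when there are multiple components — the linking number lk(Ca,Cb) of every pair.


V(x) = -x^(-3/2) + x^(-1/2) - 2x^(1/2) + x^(3/2) - 2x^(5/2) + x^(7/2)
bracket: A^-8 - 2A^-4 + 1 - 2A^4 + A^8 - A^12, w = +2
2 components, writhe +2, over 10 crossings
lk(C1,C2) = 0
det 8, colorings 3 of 3^10 — not tricolorable
observation: the span of V is 5, within the link bound 10 + 2 - 1


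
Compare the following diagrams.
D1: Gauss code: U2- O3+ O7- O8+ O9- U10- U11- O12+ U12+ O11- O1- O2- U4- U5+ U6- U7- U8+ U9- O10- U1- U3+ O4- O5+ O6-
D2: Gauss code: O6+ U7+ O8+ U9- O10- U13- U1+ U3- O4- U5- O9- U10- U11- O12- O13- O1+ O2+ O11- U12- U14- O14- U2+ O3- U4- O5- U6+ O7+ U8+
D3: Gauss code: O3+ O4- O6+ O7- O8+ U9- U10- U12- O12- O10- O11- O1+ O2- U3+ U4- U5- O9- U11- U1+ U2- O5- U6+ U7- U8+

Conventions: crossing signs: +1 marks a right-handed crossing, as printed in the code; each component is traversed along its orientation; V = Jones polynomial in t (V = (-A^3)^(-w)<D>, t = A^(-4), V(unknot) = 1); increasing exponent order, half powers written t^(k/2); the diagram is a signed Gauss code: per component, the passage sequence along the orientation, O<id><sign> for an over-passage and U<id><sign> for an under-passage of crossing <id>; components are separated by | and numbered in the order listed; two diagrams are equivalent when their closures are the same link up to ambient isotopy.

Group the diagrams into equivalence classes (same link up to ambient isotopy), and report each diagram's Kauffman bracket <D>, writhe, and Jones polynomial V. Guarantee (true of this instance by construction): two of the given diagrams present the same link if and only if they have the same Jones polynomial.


grouping into links: {D1} | {D2} | {D3}
V(D1) = -t^-6 + t^-5 - t^-4 + 2t^-3 - t^-2 + t^-1  (w -4, c 12, <D> = A^-8 - A^-4 + 2 - A^4 + A^8 - A^12)
V(D2) = -t^-6 + t^-5 - 2t^-4 + 3t^-3 - 2t^-2 + 3t^-1 - 1 + t - t^2  [14 crossings, <D> = -A^-20 + A^-16 - A^-12 + 3A^-8 - 2A^-4 + 3 - 2A^4 + A^8 - A^12, w = -4]
V(D3) = -t^-4 + t^-3 + t^-1  [12 crossings, <D> = A^-8 + 1 - A^4, w = -4]
why: comparing 3 Jones polynomials yields 3 groups


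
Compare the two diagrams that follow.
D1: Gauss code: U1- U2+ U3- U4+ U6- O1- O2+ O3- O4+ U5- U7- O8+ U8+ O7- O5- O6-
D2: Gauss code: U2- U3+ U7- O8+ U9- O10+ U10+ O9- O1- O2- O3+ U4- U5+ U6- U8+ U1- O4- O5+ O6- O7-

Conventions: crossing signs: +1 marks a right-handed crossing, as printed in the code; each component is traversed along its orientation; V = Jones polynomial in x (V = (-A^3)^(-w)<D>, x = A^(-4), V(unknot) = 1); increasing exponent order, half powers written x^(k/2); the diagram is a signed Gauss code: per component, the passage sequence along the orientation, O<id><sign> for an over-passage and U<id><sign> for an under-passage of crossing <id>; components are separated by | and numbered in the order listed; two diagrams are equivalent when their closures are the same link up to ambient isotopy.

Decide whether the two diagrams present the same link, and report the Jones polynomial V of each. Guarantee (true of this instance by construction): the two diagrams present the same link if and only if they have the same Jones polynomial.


same link: yes
V(D1) = 1  [8 crossings, <D> = A^-6, w = -2]
V(D2) = 1  (w -2, c 10, <D> = A^-6)
note: all 2 diagrams share one V(x), hence one class


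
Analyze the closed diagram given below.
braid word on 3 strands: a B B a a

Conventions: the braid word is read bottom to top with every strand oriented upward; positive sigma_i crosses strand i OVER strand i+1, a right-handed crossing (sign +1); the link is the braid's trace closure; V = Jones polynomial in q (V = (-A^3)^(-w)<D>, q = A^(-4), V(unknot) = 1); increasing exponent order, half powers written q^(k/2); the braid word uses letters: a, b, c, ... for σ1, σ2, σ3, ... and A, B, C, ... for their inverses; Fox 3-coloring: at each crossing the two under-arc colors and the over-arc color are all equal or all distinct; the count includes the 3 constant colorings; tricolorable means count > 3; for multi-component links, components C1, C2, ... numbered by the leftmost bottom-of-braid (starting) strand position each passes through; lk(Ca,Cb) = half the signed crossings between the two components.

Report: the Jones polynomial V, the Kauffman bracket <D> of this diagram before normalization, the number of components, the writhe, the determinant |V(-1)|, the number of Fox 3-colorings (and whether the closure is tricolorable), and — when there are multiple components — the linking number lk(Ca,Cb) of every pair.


V(q) = -q^(-3/2) - 2q^(1/2) + q^(3/2) - q^(5/2) + q^(7/2)
bracket: -A^-11 + A^-7 - A^-3 + 2A + A^9, w = +1
2 components, writhe +1, over 5 crossings
lk(C1,C2) = -1
det 6, colorings 9 of 3^5 — tricolorable
observation: the 1 component pair carries total linking -1


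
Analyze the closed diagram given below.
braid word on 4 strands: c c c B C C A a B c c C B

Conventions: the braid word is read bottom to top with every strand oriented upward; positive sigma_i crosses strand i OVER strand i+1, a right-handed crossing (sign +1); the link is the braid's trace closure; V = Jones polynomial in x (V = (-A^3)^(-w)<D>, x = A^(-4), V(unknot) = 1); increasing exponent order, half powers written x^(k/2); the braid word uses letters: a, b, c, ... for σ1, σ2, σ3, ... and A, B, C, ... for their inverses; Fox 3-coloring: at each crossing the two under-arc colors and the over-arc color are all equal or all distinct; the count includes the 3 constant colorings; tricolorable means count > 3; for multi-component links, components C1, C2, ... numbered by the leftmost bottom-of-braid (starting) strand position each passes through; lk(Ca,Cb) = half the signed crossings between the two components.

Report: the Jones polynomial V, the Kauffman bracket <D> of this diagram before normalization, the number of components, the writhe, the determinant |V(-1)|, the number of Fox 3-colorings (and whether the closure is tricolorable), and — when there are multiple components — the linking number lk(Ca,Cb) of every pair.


V = -x^-5 + x^-2 + x^-1 + 1 + x + x^3
<D> = -A^-15 - A^-7 - A^-3 - A - A^5 + A^17 (w = -1)
3 components over 13 crossings, w = -1
lk(C1,C2): 0
lk(C1,C3) = 0
linking number lk(C2,C3) = +1
9 Fox colorings among 3^13, |V(-1)| = 0: tricolorable
why: inverse pairs cancel, leaving σ3 σ3 σ3 σ2⁻¹ σ3⁻¹ σ3⁻¹ σ2⁻¹ σ3 σ2⁻¹


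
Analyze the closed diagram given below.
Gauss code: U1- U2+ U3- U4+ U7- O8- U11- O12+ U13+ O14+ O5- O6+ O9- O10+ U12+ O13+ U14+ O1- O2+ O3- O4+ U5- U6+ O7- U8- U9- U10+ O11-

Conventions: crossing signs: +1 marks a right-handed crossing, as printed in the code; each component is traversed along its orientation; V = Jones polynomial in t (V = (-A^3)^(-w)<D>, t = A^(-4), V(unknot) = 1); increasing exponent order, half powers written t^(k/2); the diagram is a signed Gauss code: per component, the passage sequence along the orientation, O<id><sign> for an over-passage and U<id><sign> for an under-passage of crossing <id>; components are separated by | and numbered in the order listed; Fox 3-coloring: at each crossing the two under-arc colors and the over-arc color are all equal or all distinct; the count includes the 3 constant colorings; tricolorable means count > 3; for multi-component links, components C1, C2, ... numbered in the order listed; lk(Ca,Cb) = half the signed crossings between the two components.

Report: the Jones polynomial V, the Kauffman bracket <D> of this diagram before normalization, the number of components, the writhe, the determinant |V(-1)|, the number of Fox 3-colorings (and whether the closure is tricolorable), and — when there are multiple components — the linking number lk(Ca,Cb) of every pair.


V(t) = -t^-3 + t^-2 - t^-1 + 3 - t + t^2 - t^3
bracket: -A^-12 + A^-8 - A^-4 + 3 - A^4 + A^8 - A^12, w = 0
1 component, writhe 0, over 14 crossings
det 9, colorings 27 of 3^14 — tricolorable
observation: |V(-1)| = 9: so tricolorable, since 3 divides 9
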